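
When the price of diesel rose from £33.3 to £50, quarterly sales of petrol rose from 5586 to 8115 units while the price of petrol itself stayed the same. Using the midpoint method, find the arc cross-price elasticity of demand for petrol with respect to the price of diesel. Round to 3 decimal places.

0.921

ΔQ_A = 8115 − 5586 = 2529; ΔP_B = 50 − 33.3 = 16.7.
Midpoints: Q̄_A = 6850.5, P̄_B = 41.65.
ε = (ΔQ_A/Q̄_A)/(ΔP_B/P̄_B) = (2529/6850.5)/(16.7/41.65) ≈ 0.921.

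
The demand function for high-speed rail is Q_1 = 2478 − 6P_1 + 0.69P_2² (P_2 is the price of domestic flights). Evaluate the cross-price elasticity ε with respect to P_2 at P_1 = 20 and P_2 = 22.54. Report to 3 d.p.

0.259

At P_1 = 20 and P_2 = 22.54: Q_1 = 2708.556.
∂Q_1/∂P_2 = 1.38P_2 = 1.38(22.54) = 31.1052.
ε = (∂Q_1/∂P_2)(P_2/Q_1) = 31.1052 × (22.54/2708.556) ≈ 0.259.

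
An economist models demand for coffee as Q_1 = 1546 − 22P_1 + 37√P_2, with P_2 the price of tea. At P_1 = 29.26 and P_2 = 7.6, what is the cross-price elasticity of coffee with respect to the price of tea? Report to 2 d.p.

At P_1 = 29.26 and P_2 = 7.6: Q_1 = 1004.282.
∂Q_1/∂P_2 = 37/(2√P_2) = 37/(2√7.6) = 6.7107.
ε = (∂Q_1/∂P_2)(P_2/Q_1) = 6.7107 × (7.6/1004.282) ≈ 0.05.
ε > 0: substitutes.

0.05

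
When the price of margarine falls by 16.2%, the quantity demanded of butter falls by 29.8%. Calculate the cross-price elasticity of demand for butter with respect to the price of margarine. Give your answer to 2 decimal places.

1.84

ε = (%ΔQ of butter) / (%ΔP of margarine) = (-29.8%) / (-16.2%) ≈ 1.84.
Positive cross-price elasticity: substitutes.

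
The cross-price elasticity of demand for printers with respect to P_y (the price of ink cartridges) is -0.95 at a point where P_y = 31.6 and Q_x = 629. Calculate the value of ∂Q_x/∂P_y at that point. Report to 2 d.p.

-18.91

ε = (∂Q_x/∂P_y)·(P_y/Q_x) ⇒ ∂Q_x/∂P_y = ε·Q_x/P_y = -0.95 × 629/31.6 ≈ -18.91.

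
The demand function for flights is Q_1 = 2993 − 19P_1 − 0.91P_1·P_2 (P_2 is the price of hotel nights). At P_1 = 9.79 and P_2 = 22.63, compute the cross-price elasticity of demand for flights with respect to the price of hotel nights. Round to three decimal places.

-0.077

At P_1 = 9.79 and P_2 = 22.63: Q_1 = 2605.382.
∂Q_1/∂P_2 = -0.91P_1 = -0.91(9.79) = -8.9089.
ε = (∂Q_1/∂P_2)(P_2/Q_1) = -8.9089 × (22.63/2605.382) ≈ -0.077.
ε < 0: complements.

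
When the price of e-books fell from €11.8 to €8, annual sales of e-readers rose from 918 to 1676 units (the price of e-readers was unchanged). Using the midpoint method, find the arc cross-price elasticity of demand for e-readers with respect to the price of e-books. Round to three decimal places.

-1.523

ΔQ_A = 1676 − 918 = 758; ΔP_B = 8 − 11.8 = -3.8.
Midpoints: Q̄_A = 1297.0, P̄_B = 9.90.
ε = (ΔQ_A/Q̄_A)/(ΔP_B/P̄_B) = (758/1297.0)/(-3.8/9.90) ≈ -1.523.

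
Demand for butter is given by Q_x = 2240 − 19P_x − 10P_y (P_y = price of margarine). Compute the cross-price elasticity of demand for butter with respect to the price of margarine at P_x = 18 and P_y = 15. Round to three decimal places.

-0.086

At P_x = 18 and P_y = 15: Q_x = 1748.
∂Q_x/∂P_y = -10.
ε = (∂Q_x/∂P_y)(P_y/Q_x) = -10 × (15/1748) ≈ -0.086.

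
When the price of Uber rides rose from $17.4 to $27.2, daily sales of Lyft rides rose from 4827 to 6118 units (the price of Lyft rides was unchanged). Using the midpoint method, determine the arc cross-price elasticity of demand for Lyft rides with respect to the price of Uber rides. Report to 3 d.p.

0.537

ΔQ_A = 6118 − 4827 = 1291; ΔP_B = 27.2 − 17.4 = 9.8.
Midpoints: Q̄_A = 5472.5, P̄_B = 22.30.
ε = (ΔQ_A/Q̄_A)/(ΔP_B/P̄_B) = (1291/5472.5)/(9.8/22.30) ≈ 0.537.
ε > 0: Lyft rides and Uber rides are substitutes.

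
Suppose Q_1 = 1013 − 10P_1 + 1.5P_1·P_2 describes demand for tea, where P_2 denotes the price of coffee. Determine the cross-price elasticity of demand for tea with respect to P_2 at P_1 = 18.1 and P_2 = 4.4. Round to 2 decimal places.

0.13

At P_1 = 18.1 and P_2 = 4.4: Q_1 = 951.46.
∂Q_1/∂P_2 = 1.5P_1 = 1.5(18.1) = 27.1500.
ε = (∂Q_1/∂P_2)(P_2/Q_1) = 27.1500 × (4.4/951.46) ≈ 0.13.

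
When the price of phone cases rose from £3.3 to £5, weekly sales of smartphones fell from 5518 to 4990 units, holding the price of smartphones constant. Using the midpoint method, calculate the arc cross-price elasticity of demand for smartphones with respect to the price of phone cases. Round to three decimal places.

-0.245

ΔQ_A = 4990 − 5518 = -528; ΔP_B = 5 − 3.3 = 1.7.
Midpoints: Q̄_A = 5254.0, P̄_B = 4.15.
ε = (ΔQ_A/Q̄_A)/(ΔP_B/P̄_B) = (-528/5254.0)/(1.7/4.15) ≈ -0.245.
ε < 0: smartphones and phone cases are complements.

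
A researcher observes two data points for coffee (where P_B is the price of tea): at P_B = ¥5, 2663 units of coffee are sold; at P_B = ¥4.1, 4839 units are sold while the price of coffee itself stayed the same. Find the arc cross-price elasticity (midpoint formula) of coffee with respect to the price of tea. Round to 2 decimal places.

ΔQ_A = 4839 − 2663 = 2176; ΔP_B = 4.1 − 5 = -0.9.
Midpoints: Q̄_A = 3751.0, P̄_B = 4.55.
ε = (ΔQ_A/Q̄_A)/(ΔP_B/P̄_B) = (2176/3751.0)/(-0.9/4.55) ≈ -2.93.
ε < 0: coffee and tea are complements.

-2.93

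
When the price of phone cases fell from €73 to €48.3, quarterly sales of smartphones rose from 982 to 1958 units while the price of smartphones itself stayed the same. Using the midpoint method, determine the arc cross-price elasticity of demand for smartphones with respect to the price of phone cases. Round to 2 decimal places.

-1.63

ΔQ_A = 1958 − 982 = 976; ΔP_B = 48.3 − 73 = -24.7.
Midpoints: Q̄_A = 1470.0, P̄_B = 60.65.
ε = (ΔQ_A/Q̄_A)/(ΔP_B/P̄_B) = (976/1470.0)/(-24.7/60.65) ≈ -1.63.
ε < 0: smartphones and phone cases are complements.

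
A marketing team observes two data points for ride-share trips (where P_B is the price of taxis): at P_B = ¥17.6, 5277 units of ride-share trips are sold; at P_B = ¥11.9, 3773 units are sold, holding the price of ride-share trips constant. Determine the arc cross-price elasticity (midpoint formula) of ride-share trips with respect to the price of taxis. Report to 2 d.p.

ΔQ_A = 3773 − 5277 = -1504; ΔP_B = 11.9 − 17.6 = -5.7.
Midpoints: Q̄_A = 4525.0, P̄_B = 14.75.
ε = (ΔQ_A/Q̄_A)/(ΔP_B/P̄_B) = (-1504/4525.0)/(-5.7/14.75) ≈ 0.86.
ε > 0: ride-share trips and taxis are substitutes.

0.86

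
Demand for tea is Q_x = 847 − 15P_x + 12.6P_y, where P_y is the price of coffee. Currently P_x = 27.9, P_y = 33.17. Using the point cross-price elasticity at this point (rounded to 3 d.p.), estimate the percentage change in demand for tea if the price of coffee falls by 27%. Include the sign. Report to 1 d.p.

At P_x = 27.9, P_y = 33.17: Q_x = 846.442.
∂Q_x/∂P_y = 12.6.
ε = (∂Q_x/∂P_y)(P_y/Q_x) = 12.6000 × 33.17/846.442 ≈ 0.494.
%ΔQ_x ≈ ε × %ΔP_y = 0.494 × (-27%) = -13.3%.

-13.3%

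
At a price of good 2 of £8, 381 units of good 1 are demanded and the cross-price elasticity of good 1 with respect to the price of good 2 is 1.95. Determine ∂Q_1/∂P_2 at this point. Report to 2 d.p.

92.87

ε = (∂Q_1/∂P_2)·(P_2/Q_1) ⇒ ∂Q_1/∂P_2 = ε·Q_1/P_2 = 1.95 × 381/8 ≈ 92.87.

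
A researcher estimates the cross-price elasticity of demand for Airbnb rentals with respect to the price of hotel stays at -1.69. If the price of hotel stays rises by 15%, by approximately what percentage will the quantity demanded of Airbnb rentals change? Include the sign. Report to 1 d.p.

-25.4%

%ΔQ ≈ ε × %ΔP of hotel stays = -1.69 × (15%) = -25.4%.
Demand for Airbnb rentals falls by about 25.4%.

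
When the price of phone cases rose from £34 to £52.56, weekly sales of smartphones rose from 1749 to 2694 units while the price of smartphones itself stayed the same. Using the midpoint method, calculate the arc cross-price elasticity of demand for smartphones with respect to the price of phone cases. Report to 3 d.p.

ΔQ_A = 2694 − 1749 = 945; ΔP_B = 52.56 − 34 = 18.56.
Midpoints: Q̄_A = 2221.5, P̄_B = 43.28.
ε = (ΔQ_A/Q̄_A)/(ΔP_B/P̄_B) = (945/2221.5)/(18.56/43.28) ≈ 0.992.

0.992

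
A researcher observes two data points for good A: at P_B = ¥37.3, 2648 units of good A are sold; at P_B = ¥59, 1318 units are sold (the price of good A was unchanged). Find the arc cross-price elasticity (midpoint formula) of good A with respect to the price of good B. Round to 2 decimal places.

ΔQ_A = 1318 − 2648 = -1330; ΔP_B = 59 − 37.3 = 21.7.
Midpoints: Q̄_A = 1983.0, P̄_B = 48.15.
ε = (ΔQ_A/Q̄_A)/(ΔP_B/P̄_B) = (-1330/1983.0)/(21.7/48.15) ≈ -1.49.

-1.49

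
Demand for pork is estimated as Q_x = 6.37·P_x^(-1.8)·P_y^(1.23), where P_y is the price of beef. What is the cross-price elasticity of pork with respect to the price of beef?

In a log-linear (constant-elasticity) demand function, the coefficient on the exponent of P_y is the cross-price elasticity.
ε = 1.23. Positive, so pork and beef are substitutes.

1.23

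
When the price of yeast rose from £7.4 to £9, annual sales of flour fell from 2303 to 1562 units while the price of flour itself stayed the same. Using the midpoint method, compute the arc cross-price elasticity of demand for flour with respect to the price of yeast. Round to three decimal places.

-1.965

ΔQ_A = 1562 − 2303 = -741; ΔP_B = 9 − 7.4 = 1.6.
Midpoints: Q̄_A = 1932.5, P̄_B = 8.20.
ε = (ΔQ_A/Q̄_A)/(ΔP_B/P̄_B) = (-741/1932.5)/(1.6/8.20) ≈ -1.965.
ε < 0: flour and yeast are complements.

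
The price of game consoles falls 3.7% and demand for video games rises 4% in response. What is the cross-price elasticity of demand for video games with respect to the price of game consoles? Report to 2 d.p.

ε = (%ΔQ of video games) / (%ΔP of game consoles) = (4%) / (-3.7%) ≈ -1.08.
Negative cross-price elasticity: complements.

-1.08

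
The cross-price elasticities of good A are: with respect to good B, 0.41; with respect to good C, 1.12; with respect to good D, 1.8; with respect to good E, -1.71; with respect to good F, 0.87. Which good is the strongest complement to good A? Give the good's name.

good E

Complements have ε < 0. The most negative value is -1.71 (good E).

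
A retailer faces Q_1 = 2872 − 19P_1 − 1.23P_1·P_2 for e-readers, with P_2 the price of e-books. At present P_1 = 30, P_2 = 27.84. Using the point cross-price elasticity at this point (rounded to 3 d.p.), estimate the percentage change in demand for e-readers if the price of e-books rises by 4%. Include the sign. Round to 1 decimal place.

-3.2%

At P_1 = 30, P_2 = 27.84: Q_1 = 1274.704.
∂Q_1/∂P_2 = -1.23P_1 = -36.9000.
ε = (∂Q_1/∂P_2)(P_2/Q_1) = -36.9000 × 27.84/1274.704 ≈ -0.806.
%ΔQ_1 ≈ ε × %ΔP_2 = -0.806 × (4%) = -3.2%.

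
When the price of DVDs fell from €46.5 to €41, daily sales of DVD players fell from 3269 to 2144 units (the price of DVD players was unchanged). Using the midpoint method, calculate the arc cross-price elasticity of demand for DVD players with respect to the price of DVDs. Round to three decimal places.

ΔQ_A = 2144 − 3269 = -1125; ΔP_B = 41 − 46.5 = -5.5.
Midpoints: Q̄_A = 2706.5, P̄_B = 43.75.
ε = (ΔQ_A/Q̄_A)/(ΔP_B/P̄_B) = (-1125/2706.5)/(-5.5/43.75) ≈ 3.306.
ε > 0: DVD players and DVDs are substitutes.

3.306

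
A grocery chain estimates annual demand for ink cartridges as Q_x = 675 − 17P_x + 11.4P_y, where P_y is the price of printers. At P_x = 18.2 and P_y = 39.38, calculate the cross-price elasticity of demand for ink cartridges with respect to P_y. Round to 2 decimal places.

At P_x = 18.2 and P_y = 39.38: Q_x = 814.532.
∂Q_x/∂P_y = 11.4.
ε = (∂Q_x/∂P_y)(P_y/Q_x) = 11.4 × (39.38/814.532) ≈ 0.55.

0.55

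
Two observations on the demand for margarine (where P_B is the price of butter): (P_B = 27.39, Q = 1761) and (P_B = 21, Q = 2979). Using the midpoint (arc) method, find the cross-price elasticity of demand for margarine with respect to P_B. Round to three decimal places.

ΔQ_A = 2979 − 1761 = 1218; ΔP_B = 21 − 27.39 = -6.39.
Midpoints: Q̄_A = 2370.0, P̄_B = 24.20.
ε = (ΔQ_A/Q̄_A)/(ΔP_B/P̄_B) = (1218/2370.0)/(-6.39/24.20) ≈ -1.946.

-1.946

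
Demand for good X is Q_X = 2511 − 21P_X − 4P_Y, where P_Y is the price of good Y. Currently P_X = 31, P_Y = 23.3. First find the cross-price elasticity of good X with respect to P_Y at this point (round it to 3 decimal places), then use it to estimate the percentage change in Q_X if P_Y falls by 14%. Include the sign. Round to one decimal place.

At P_X = 31, P_Y = 23.3: Q_X = 1766.8.
∂Q_X/∂P_Y = -4.
ε = (∂Q_X/∂P_Y)(P_Y/Q_X) = -4.0000 × 23.3/1766.8 ≈ -0.053.
%ΔQ_X ≈ ε × %ΔP_Y = -0.053 × (-14%) = 0.7%.

0.7%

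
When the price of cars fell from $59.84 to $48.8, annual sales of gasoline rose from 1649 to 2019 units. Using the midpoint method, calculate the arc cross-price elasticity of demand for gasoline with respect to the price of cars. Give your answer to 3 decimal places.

-0.993

ΔQ_A = 2019 − 1649 = 370; ΔP_B = 48.8 − 59.84 = -11.04.
Midpoints: Q̄_A = 1834.0, P̄_B = 54.32.
ε = (ΔQ_A/Q̄_A)/(ΔP_B/P̄_B) = (370/1834.0)/(-11.04/54.32) ≈ -0.993.
ε < 0: gasoline and cars are complements.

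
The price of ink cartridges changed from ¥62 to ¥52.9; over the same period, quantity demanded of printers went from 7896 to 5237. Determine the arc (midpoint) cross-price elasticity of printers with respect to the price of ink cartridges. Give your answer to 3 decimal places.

ΔQ_A = 5237 − 7896 = -2659; ΔP_B = 52.9 − 62 = -9.1.
Midpoints: Q̄_A = 6566.5, P̄_B = 57.45.
ε = (ΔQ_A/Q̄_A)/(ΔP_B/P̄_B) = (-2659/6566.5)/(-9.1/57.45) ≈ 2.556.
ε > 0: printers and ink cartridges are substitutes.

2.556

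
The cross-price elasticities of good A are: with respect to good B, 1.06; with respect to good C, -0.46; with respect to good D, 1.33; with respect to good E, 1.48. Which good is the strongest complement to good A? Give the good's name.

good C

Complements have ε < 0. The most negative value is -0.46 (good C).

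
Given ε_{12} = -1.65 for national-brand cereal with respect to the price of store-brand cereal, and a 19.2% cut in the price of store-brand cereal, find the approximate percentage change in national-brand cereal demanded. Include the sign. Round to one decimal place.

%ΔQ ≈ ε × %ΔP of store-brand cereal = -1.65 × (-19.2%) = 31.7%.
Demand for national-brand cereal rises by about 31.7%.

31.7%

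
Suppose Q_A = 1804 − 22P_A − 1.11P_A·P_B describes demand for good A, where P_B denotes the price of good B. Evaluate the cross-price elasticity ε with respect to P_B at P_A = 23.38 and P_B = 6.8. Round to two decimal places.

-0.16

At P_A = 23.38 and P_B = 6.8: Q_A = 1113.168.
∂Q_A/∂P_B = -1.11P_A = -1.11(23.38) = -25.9518.
ε = (∂Q_A/∂P_B)(P_B/Q_A) = -25.9518 × (6.8/1113.168) ≈ -0.16.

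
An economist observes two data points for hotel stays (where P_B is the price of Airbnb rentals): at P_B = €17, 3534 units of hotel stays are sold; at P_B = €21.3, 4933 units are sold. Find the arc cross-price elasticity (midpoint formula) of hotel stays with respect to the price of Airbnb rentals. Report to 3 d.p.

1.472

ΔQ_A = 4933 − 3534 = 1399; ΔP_B = 21.3 − 17 = 4.3.
Midpoints: Q̄_A = 4233.5, P̄_B = 19.15.
ε = (ΔQ_A/Q̄_A)/(ΔP_B/P̄_B) = (1399/4233.5)/(4.3/19.15) ≈ 1.472.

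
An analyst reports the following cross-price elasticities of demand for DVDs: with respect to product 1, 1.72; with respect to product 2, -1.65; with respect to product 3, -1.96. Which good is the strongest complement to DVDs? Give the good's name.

Complements have ε < 0. The most negative value is -1.96 (product 3).

product 3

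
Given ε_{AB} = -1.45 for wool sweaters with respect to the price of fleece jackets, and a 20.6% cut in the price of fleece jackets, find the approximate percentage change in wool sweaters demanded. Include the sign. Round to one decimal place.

29.9%

%ΔQ ≈ ε × %ΔP of fleece jackets = -1.45 × (-20.6%) = 29.9%.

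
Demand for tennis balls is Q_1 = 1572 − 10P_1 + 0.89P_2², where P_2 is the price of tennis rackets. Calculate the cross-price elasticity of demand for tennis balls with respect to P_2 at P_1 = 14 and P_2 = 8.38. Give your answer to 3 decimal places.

At P_1 = 14 and P_2 = 8.38: Q_1 = 1494.500.
∂Q_1/∂P_2 = 1.78P_2 = 1.78(8.38) = 14.9164.
ε = (∂Q_1/∂P_2)(P_2/Q_1) = 14.9164 × (8.38/1494.500) ≈ 0.084.
ε > 0: substitutes.

0.084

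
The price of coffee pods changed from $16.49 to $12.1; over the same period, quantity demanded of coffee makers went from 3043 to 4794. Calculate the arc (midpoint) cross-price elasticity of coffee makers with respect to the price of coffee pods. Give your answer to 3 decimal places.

ΔQ_A = 4794 − 3043 = 1751; ΔP_B = 12.1 − 16.49 = -4.39.
Midpoints: Q̄_A = 3918.5, P̄_B = 14.29.
ε = (ΔQ_A/Q̄_A)/(ΔP_B/P̄_B) = (1751/3918.5)/(-4.39/14.29) ≈ -1.455.

-1.455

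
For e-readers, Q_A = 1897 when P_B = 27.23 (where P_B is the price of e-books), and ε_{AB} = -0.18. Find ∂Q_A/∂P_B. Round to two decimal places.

-12.54

ε = (∂Q_A/∂P_B)·(P_B/Q_A) ⇒ ∂Q_A/∂P_B = ε·Q_A/P_B = -0.18 × 1897/27.23 ≈ -12.54.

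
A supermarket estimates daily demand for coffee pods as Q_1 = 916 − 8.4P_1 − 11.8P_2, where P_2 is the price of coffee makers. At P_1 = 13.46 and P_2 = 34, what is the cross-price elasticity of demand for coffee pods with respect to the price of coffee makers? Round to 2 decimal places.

At P_1 = 13.46 and P_2 = 34: Q_1 = 401.736.
∂Q_1/∂P_2 = -11.8.
ε = (∂Q_1/∂P_2)(P_2/Q_1) = -11.8 × (34/401.736) ≈ -1.00.
Since ε < 0, coffee pods and coffee makers are complements.

-1.00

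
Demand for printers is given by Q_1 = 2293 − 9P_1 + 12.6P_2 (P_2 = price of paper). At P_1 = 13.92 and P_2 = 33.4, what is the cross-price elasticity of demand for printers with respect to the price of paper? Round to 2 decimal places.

At P_1 = 13.92 and P_2 = 33.4: Q_1 = 2588.56.
∂Q_1/∂P_2 = 12.6.
ε = (∂Q_1/∂P_2)(P_2/Q_1) = 12.6 × (33.4/2588.56) ≈ 0.16.
Since ε > 0, printers and paper are substitutes.

0.16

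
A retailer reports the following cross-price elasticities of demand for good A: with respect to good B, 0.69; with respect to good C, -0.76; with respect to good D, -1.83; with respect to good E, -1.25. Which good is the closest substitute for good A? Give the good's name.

good B

Substitutes have ε > 0. Among the positive values, 0.69 (good B) is largest.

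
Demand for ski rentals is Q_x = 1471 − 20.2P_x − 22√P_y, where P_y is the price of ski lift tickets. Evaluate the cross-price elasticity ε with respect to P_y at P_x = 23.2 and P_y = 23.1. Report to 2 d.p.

-0.06

At P_x = 23.2 and P_y = 23.1: Q_x = 896.623.
∂Q_x/∂P_y = -22/(2√P_y) = -22/(2√23.1) = -2.2887.
ε = (∂Q_x/∂P_y)(P_y/Q_x) = -2.2887 × (23.1/896.623) ≈ -0.06.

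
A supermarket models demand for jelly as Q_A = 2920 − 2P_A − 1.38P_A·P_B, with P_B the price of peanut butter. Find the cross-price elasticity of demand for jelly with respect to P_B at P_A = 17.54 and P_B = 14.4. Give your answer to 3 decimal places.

-0.137

At P_A = 17.54 and P_B = 14.4: Q_A = 2536.365.
∂Q_A/∂P_B = -1.38P_A = -1.38(17.54) = -24.2052.
ε = (∂Q_A/∂P_B)(P_B/Q_A) = -24.2052 × (14.4/2536.365) ≈ -0.137.
ε < 0: complements.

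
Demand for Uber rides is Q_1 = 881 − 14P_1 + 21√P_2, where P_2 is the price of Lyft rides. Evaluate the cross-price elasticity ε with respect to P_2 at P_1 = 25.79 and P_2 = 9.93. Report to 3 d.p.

At P_1 = 25.79 and P_2 = 9.93: Q_1 = 586.115.
∂Q_1/∂P_2 = 21/(2√P_2) = 21/(2√9.93) = 3.3321.
ε = (∂Q_1/∂P_2)(P_2/Q_1) = 3.3321 × (9.93/586.115) ≈ 0.056.

0.056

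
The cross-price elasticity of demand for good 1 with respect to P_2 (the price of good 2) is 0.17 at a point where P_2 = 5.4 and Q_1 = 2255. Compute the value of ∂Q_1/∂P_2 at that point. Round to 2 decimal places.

ε = (∂Q_1/∂P_2)·(P_2/Q_1) ⇒ ∂Q_1/∂P_2 = ε·Q_1/P_2 = 0.17 × 2255/5.4 ≈ 70.99.

70.99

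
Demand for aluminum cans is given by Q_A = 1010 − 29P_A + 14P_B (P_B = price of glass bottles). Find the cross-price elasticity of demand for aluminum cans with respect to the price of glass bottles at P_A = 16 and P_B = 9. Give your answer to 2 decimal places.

At P_A = 16 and P_B = 9: Q_A = 672.
∂Q_A/∂P_B = 14.
ε = (∂Q_A/∂P_B)(P_B/Q_A) = 14 × (9/672) ≈ 0.19.
Since ε > 0, aluminum cans and glass bottles are substitutes.

0.19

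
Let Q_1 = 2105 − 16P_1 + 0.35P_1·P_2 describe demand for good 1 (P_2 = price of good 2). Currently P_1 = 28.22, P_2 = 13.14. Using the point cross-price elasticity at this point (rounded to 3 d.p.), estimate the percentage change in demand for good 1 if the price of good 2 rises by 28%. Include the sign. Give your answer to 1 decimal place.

2.0%

At P_1 = 28.22, P_2 = 13.14: Q_1 = 1783.264.
∂Q_1/∂P_2 = 0.35P_1 = 9.8770.
ε = (∂Q_1/∂P_2)(P_2/Q_1) = 9.8770 × 13.14/1783.264 ≈ 0.073.
%ΔQ_1 ≈ ε × %ΔP_2 = 0.073 × (28%) = 2.0%.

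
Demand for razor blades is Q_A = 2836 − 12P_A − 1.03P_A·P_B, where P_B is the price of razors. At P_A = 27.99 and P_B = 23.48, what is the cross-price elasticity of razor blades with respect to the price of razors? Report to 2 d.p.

At P_A = 27.99 and P_B = 23.48: Q_A = 1823.199.
∂Q_A/∂P_B = -1.03P_A = -1.03(27.99) = -28.8297.
ε = (∂Q_A/∂P_B)(P_B/Q_A) = -28.8297 × (23.48/1823.199) ≈ -0.37.

-0.37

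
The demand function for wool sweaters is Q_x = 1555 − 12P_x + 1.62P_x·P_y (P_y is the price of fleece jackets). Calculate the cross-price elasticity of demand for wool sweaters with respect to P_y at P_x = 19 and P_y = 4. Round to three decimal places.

0.085

At P_x = 19 and P_y = 4: Q_x = 1450.12.
∂Q_x/∂P_y = 1.62P_x = 1.62(19) = 30.7800.
ε = (∂Q_x/∂P_y)(P_y/Q_x) = 30.7800 × (4/1450.12) ≈ 0.085.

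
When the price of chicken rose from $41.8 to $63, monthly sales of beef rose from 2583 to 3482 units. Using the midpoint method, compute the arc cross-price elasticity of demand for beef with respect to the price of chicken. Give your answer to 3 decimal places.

ΔQ_A = 3482 − 2583 = 899; ΔP_B = 63 − 41.8 = 21.2.
Midpoints: Q̄_A = 3032.5, P̄_B = 52.40.
ε = (ΔQ_A/Q̄_A)/(ΔP_B/P̄_B) = (899/3032.5)/(21.2/52.40) ≈ 0.733.

0.733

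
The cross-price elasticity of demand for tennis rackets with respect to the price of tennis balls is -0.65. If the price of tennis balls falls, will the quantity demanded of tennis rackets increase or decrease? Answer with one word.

ε < 0 and the price of tennis balls falls, so the quantity of tennis rackets moves in the opposite direction: it increases.

increase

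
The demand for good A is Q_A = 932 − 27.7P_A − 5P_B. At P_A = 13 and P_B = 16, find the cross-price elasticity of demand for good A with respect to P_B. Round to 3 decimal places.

At P_A = 13 and P_B = 16: Q_A = 491.9.
∂Q_A/∂P_B = -5.
ε = (∂Q_A/∂P_B)(P_B/Q_A) = -5 × (16/491.9) ≈ -0.163.

-0.163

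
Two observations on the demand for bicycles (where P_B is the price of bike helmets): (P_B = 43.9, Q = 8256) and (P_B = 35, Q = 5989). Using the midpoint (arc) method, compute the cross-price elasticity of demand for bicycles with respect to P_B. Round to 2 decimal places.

ΔQ_A = 5989 − 8256 = -2267; ΔP_B = 35 − 43.9 = -8.9.
Midpoints: Q̄_A = 7122.5, P̄_B = 39.45.
ε = (ΔQ_A/Q̄_A)/(ΔP_B/P̄_B) = (-2267/7122.5)/(-8.9/39.45) ≈ 1.41.

1.41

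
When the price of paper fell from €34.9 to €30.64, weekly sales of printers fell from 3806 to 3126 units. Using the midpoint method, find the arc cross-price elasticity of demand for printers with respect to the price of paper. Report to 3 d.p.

ΔQ_A = 3126 − 3806 = -680; ΔP_B = 30.64 − 34.9 = -4.26.
Midpoints: Q̄_A = 3466.0, P̄_B = 32.77.
ε = (ΔQ_A/Q̄_A)/(ΔP_B/P̄_B) = (-680/3466.0)/(-4.26/32.77) ≈ 1.509.
ε > 0: printers and paper are substitutes.

1.509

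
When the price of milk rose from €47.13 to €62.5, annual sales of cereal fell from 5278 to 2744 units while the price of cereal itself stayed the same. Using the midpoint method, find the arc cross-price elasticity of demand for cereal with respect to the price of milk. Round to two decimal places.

ΔQ_A = 2744 − 5278 = -2534; ΔP_B = 62.5 − 47.13 = 15.37.
Midpoints: Q̄_A = 4011.0, P̄_B = 54.81.
ε = (ΔQ_A/Q̄_A)/(ΔP_B/P̄_B) = (-2534/4011.0)/(15.37/54.81) ≈ -2.25.

-2.25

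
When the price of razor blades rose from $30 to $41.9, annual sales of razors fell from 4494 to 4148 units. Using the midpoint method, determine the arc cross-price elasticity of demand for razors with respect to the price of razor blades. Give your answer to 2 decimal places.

-0.24

ΔQ_A = 4148 − 4494 = -346; ΔP_B = 41.9 − 30 = 11.9.
Midpoints: Q̄_A = 4321.0, P̄_B = 35.95.
ε = (ΔQ_A/Q̄_A)/(ΔP_B/P̄_B) = (-346/4321.0)/(11.9/35.95) ≈ -0.24.
ε < 0: razors and razor blades are complements.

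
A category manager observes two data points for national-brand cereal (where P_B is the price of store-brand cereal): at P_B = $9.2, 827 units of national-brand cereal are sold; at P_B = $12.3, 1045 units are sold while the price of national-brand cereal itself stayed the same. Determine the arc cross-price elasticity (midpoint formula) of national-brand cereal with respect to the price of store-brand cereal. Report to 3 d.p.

0.808

ΔQ_A = 1045 − 827 = 218; ΔP_B = 12.3 − 9.2 = 3.1.
Midpoints: Q̄_A = 936.0, P̄_B = 10.75.
ε = (ΔQ_A/Q̄_A)/(ΔP_B/P̄_B) = (218/936.0)/(3.1/10.75) ≈ 0.808.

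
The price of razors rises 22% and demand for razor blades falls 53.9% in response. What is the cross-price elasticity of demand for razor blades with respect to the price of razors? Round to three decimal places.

ε = (%ΔQ of razor blades) / (%ΔP of razors) = (-53.9%) / (22%) ≈ -2.450.
Negative cross-price elasticity: complements.

-2.450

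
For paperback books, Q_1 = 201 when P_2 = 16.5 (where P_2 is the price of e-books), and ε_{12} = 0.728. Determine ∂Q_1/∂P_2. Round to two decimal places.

8.87

ε = (∂Q_1/∂P_2)·(P_2/Q_1) ⇒ ∂Q_1/∂P_2 = ε·Q_1/P_2 = 0.728 × 201/16.5 ≈ 8.87.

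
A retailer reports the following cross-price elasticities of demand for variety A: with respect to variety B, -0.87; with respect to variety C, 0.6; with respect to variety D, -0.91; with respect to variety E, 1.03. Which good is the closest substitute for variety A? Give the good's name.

variety E

Substitutes have ε > 0. Among the positive values, 1.03 (variety E) is largest.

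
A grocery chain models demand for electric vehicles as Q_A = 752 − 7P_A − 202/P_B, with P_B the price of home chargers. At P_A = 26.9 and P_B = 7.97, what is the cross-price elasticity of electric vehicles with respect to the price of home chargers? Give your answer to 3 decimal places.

0.047

At P_A = 26.9 and P_B = 7.97: Q_A = 538.355.
∂Q_A/∂P_B = 202/P_B² = 3.1801.
ε = (∂Q_A/∂P_B)(P_B/Q_A) = 3.1801 × (7.97/538.355) ≈ 0.047.
ε > 0: substitutes.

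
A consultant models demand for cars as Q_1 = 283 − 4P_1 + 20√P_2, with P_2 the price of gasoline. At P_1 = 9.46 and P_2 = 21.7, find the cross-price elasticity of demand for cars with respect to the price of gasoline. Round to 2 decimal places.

At P_1 = 9.46 and P_2 = 21.7: Q_1 = 338.327.
∂Q_1/∂P_2 = 20/(2√P_2) = 20/(2√21.7) = 2.1467.
ε = (∂Q_1/∂P_2)(P_2/Q_1) = 2.1467 × (21.7/338.327) ≈ 0.14.

0.14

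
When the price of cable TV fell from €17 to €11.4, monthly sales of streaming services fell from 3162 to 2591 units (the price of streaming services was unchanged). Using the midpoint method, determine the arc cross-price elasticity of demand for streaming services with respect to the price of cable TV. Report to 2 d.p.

ΔQ_A = 2591 − 3162 = -571; ΔP_B = 11.4 − 17 = -5.6.
Midpoints: Q̄_A = 2876.5, P̄_B = 14.20.
ε = (ΔQ_A/Q̄_A)/(ΔP_B/P̄_B) = (-571/2876.5)/(-5.6/14.20) ≈ 0.50.

0.50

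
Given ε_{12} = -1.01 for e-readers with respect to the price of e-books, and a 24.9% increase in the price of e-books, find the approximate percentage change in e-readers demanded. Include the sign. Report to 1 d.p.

-25.1%

%ΔQ ≈ ε × %ΔP of e-books = -1.01 × (24.9%) = -25.1%.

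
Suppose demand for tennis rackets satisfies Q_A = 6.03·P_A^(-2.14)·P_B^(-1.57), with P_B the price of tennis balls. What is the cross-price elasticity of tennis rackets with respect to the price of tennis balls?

In a log-linear (constant-elasticity) demand function, the coefficient on the exponent of P_B is the cross-price elasticity.
ε = -1.57. Negative, so tennis rackets and tennis balls are complements.

-1.57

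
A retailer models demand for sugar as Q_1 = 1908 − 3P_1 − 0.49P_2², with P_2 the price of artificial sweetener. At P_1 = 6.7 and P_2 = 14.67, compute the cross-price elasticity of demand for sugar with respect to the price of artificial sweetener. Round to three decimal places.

At P_1 = 6.7 and P_2 = 14.67: Q_1 = 1782.448.
∂Q_1/∂P_2 = -0.98P_2 = -0.98(14.67) = -14.3766.
ε = (∂Q_1/∂P_2)(P_2/Q_1) = -14.3766 × (14.67/1782.448) ≈ -0.118.

-0.118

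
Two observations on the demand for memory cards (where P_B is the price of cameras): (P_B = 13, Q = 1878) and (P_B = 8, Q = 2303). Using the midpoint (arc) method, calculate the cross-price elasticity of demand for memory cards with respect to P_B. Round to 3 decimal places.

-0.427

ΔQ_A = 2303 − 1878 = 425; ΔP_B = 8 − 13 = -5.
Midpoints: Q̄_A = 2090.5, P̄_B = 10.50.
ε = (ΔQ_A/Q̄_A)/(ΔP_B/P̄_B) = (425/2090.5)/(-5/10.50) ≈ -0.427.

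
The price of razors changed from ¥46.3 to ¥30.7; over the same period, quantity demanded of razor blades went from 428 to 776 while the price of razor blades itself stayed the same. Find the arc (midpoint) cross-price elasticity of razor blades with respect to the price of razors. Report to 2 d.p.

-1.43

ΔQ_A = 776 − 428 = 348; ΔP_B = 30.7 − 46.3 = -15.6.
Midpoints: Q̄_A = 602.0, P̄_B = 38.50.
ε = (ΔQ_A/Q̄_A)/(ΔP_B/P̄_B) = (348/602.0)/(-15.6/38.50) ≈ -1.43.
ε < 0: razor blades and razors are complements.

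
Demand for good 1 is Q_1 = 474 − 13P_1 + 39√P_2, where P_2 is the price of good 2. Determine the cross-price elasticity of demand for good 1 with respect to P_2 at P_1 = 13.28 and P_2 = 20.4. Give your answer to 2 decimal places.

At P_1 = 13.28 and P_2 = 20.4: Q_1 = 477.509.
∂Q_1/∂P_2 = 39/(2√P_2) = 39/(2√20.4) = 4.3174.
ε = (∂Q_1/∂P_2)(P_2/Q_1) = 4.3174 × (20.4/477.509) ≈ 0.18.

0.18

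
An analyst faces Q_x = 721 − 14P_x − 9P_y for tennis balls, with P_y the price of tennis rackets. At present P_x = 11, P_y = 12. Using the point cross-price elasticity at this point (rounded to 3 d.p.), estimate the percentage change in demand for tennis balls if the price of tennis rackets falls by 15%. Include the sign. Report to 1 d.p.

3.5%

At P_x = 11, P_y = 12: Q_x = 459.
∂Q_x/∂P_y = -9.
ε = (∂Q_x/∂P_y)(P_y/Q_x) = -9.0000 × 12/459 ≈ -0.235.
%ΔQ_x ≈ ε × %ΔP_y = -0.235 × (-15%) = 3.5%.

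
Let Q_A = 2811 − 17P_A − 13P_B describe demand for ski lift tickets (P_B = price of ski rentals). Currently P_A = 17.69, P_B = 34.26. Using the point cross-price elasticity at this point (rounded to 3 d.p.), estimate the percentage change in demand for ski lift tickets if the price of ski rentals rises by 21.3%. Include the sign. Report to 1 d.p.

At P_A = 17.69, P_B = 34.26: Q_A = 2064.89.
∂Q_A/∂P_B = -13.
ε = (∂Q_A/∂P_B)(P_B/Q_A) = -13.0000 × 34.26/2064.89 ≈ -0.216.
%ΔQ_A ≈ ε × %ΔP_B = -0.216 × (21.3%) = -4.6%.

-4.6%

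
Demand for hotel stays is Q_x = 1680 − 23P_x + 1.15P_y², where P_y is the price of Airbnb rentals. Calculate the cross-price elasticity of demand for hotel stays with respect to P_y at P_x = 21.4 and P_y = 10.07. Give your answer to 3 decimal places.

At P_x = 21.4 and P_y = 10.07: Q_x = 1304.416.
∂Q_x/∂P_y = 2.3P_y = 2.3(10.07) = 23.1610.
ε = (∂Q_x/∂P_y)(P_y/Q_x) = 23.1610 × (10.07/1304.416) ≈ 0.179.
ε > 0: substitutes.

0.179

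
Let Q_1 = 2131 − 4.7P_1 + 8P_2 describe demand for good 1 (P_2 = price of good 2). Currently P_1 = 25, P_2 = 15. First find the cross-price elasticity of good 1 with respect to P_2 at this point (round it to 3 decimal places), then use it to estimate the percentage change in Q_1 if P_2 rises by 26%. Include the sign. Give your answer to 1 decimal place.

1.5%

At P_1 = 25, P_2 = 15: Q_1 = 2133.5.
∂Q_1/∂P_2 = 8.
ε = (∂Q_1/∂P_2)(P_2/Q_1) = 8.0000 × 15/2133.5 ≈ 0.056.
%ΔQ_1 ≈ ε × %ΔP_2 = 0.056 × (26%) = 1.5%.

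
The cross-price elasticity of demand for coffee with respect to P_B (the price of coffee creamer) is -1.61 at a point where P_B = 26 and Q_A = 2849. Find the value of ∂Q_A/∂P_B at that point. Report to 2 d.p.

-176.42

ε = (∂Q_A/∂P_B)·(P_B/Q_A) ⇒ ∂Q_A/∂P_B = ε·Q_A/P_B = -1.61 × 2849/26 ≈ -176.42.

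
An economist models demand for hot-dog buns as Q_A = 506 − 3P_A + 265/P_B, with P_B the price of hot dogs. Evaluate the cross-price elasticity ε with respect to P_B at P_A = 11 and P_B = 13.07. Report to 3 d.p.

-0.041

At P_A = 11 and P_B = 13.07: Q_A = 493.275.
∂Q_A/∂P_B = −265/P_B² = -1.5513.
ε = (∂Q_A/∂P_B)(P_B/Q_A) = -1.5513 × (13.07/493.275) ≈ -0.041.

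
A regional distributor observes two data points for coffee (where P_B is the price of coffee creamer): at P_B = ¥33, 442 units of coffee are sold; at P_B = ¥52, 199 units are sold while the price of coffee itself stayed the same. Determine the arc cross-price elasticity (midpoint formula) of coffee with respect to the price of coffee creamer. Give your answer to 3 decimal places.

-1.696

ΔQ_A = 199 − 442 = -243; ΔP_B = 52 − 33 = 19.
Midpoints: Q̄_A = 320.5, P̄_B = 42.50.
ε = (ΔQ_A/Q̄_A)/(ΔP_B/P̄_B) = (-243/320.5)/(19/42.50) ≈ -1.696.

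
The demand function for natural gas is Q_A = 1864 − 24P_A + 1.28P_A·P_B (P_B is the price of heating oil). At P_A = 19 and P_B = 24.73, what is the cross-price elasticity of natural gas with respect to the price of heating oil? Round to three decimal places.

0.299

At P_A = 19 and P_B = 24.73: Q_A = 2009.434.
∂Q_A/∂P_B = 1.28P_A = 1.28(19) = 24.3200.
ε = (∂Q_A/∂P_B)(P_B/Q_A) = 24.3200 × (24.73/2009.434) ≈ 0.299.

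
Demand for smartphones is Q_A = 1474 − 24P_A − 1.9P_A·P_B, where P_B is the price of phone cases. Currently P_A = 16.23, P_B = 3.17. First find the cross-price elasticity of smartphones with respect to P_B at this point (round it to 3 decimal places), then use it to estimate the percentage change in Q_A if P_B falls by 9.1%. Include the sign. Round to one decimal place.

0.9%

At P_A = 16.23, P_B = 3.17: Q_A = 986.727.
∂Q_A/∂P_B = -1.9P_A = -30.8370.
ε = (∂Q_A/∂P_B)(P_B/Q_A) = -30.8370 × 3.17/986.727 ≈ -0.099.
%ΔQ_A ≈ ε × %ΔP_B = -0.099 × (-9.1%) = 0.9%.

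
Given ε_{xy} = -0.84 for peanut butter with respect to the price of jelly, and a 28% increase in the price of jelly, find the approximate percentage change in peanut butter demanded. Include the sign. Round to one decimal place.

%ΔQ ≈ ε × %ΔP of jelly = -0.84 × (28%) = -23.5%.

-23.5%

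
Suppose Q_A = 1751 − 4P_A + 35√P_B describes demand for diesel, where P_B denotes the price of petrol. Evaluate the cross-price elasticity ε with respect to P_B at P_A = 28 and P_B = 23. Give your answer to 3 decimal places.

At P_A = 28 and P_B = 23: Q_A = 1806.854.
∂Q_A/∂P_B = 35/(2√P_B) = 35/(2√23) = 3.6490.
ε = (∂Q_A/∂P_B)(P_B/Q_A) = 3.6490 × (23/1806.854) ≈ 0.046.
ε > 0: substitutes.

0.046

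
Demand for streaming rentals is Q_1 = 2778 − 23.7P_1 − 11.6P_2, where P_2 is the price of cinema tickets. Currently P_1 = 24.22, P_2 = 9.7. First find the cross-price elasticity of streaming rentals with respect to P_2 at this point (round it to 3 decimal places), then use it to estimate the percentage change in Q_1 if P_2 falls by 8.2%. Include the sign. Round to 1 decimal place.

At P_1 = 24.22, P_2 = 9.7: Q_1 = 2091.466.
∂Q_1/∂P_2 = -11.6.
ε = (∂Q_1/∂P_2)(P_2/Q_1) = -11.6000 × 9.7/2091.466 ≈ -0.054.
%ΔQ_1 ≈ ε × %ΔP_2 = -0.054 × (-8.2%) = 0.4%.

0.4%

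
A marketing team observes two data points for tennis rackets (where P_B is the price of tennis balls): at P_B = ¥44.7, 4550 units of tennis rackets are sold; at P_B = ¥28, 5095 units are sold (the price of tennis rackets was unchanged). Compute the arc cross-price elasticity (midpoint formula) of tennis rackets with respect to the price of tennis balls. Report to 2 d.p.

ΔQ_A = 5095 − 4550 = 545; ΔP_B = 28 − 44.7 = -16.7.
Midpoints: Q̄_A = 4822.5, P̄_B = 36.35.
ε = (ΔQ_A/Q̄_A)/(ΔP_B/P̄_B) = (545/4822.5)/(-16.7/36.35) ≈ -0.25.
ε < 0: tennis rackets and tennis balls are complements.

-0.25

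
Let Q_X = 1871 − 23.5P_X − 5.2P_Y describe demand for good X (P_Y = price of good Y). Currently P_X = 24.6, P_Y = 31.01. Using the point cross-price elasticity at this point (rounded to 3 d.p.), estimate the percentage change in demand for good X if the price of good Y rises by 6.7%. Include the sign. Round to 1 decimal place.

-1.0%

At P_X = 24.6, P_Y = 31.01: Q_X = 1131.648.
∂Q_X/∂P_Y = -5.2.
ε = (∂Q_X/∂P_Y)(P_Y/Q_X) = -5.2000 × 31.01/1131.648 ≈ -0.142.
%ΔQ_X ≈ ε × %ΔP_Y = -0.142 × (6.7%) = -1.0%.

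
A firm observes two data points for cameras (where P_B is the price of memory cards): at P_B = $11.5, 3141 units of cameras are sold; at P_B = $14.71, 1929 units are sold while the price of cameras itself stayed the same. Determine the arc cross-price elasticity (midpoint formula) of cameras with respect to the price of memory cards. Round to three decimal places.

-1.952

ΔQ_A = 1929 − 3141 = -1212; ΔP_B = 14.71 − 11.5 = 3.21.
Midpoints: Q̄_A = 2535.0, P̄_B = 13.11.
ε = (ΔQ_A/Q̄_A)/(ΔP_B/P̄_B) = (-1212/2535.0)/(3.21/13.11) ≈ -1.952.
ε < 0: cameras and memory cards are complements.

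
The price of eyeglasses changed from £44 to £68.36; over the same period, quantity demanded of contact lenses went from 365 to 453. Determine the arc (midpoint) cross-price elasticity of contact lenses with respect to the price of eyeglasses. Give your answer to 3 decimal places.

ΔQ_A = 453 − 365 = 88; ΔP_B = 68.36 − 44 = 24.36.
Midpoints: Q̄_A = 409.0, P̄_B = 56.18.
ε = (ΔQ_A/Q̄_A)/(ΔP_B/P̄_B) = (88/409.0)/(24.36/56.18) ≈ 0.496.

0.496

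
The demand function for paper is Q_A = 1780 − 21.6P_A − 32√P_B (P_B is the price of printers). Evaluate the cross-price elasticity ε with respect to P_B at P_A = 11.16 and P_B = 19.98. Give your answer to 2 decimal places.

At P_A = 11.16 and P_B = 19.98: Q_A = 1395.907.
∂Q_A/∂P_B = -32/(2√P_B) = -32/(2√19.98) = -3.5795.
ε = (∂Q_A/∂P_B)(P_B/Q_A) = -3.5795 × (19.98/1395.907) ≈ -0.05.

-0.05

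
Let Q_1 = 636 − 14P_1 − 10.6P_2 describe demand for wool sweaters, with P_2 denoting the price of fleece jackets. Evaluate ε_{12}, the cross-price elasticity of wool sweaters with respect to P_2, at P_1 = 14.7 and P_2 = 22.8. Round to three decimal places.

-1.282

At P_1 = 14.7 and P_2 = 22.8: Q_1 = 188.52.
∂Q_1/∂P_2 = -10.6.
ε = (∂Q_1/∂P_2)(P_2/Q_1) = -10.6 × (22.8/188.52) ≈ -1.282.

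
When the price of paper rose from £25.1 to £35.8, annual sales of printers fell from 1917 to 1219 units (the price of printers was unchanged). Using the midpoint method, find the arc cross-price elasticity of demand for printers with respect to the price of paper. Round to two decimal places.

-1.27

ΔQ_A = 1219 − 1917 = -698; ΔP_B = 35.8 − 25.1 = 10.7.
Midpoints: Q̄_A = 1568.0, P̄_B = 30.45.
ε = (ΔQ_A/Q̄_A)/(ΔP_B/P̄_B) = (-698/1568.0)/(10.7/30.45) ≈ -1.27.
ε < 0: printers and paper are complements.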